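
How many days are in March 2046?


Month: March (month 3)
March has 31 days

31 days


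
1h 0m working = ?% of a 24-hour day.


Time: 60 minutes
Day: 1440 minutes
Percentage = (60/1440) × 100 ≈ 4.2%

4.2%


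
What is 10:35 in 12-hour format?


Hour: 10
10 < 12 → AM

10:35 AM


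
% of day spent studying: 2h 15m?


9.4%

Time: 135 minutes
Day: 1440 minutes
Percentage = (135/1440) × 100 ≈ 9.4%


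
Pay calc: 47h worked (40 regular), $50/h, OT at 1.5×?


$2525.00

Regular: 40h × $50 = $2000.00
Overtime: 47 - 40 = 7h
OT pay: 7h × $50 × 1.5 = $525.00
Total = $2000.00 + $525.00 = $2525.00


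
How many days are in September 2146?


30 days

Month: September (month 9)
September has 30 days


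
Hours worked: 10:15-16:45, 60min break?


5h 30m (330 minutes)

Total time = (16×60+45) - (10×60+15)
= 1005 - 615 = 390 min
Minus break: 390 - 60 = 330 min
= 5h 30m


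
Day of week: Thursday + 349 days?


Wednesday

Start: Thursday (index 3)
(3 + 349) mod 7
= 352 mod 7
= 2
Index 2 → Wednesday


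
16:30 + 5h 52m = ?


Start: 990 minutes from midnight
Add: 352 minutes
Total: 1342 minutes
Hours: 1342 ÷ 60 = 22 remainder 22

22:22


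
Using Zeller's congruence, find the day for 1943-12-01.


Wednesday

Zeller's congruence:
q=1, m=12, k=43, j=19
h = (1 + ⌊13×13/5⌋ + 43 + ⌊43/4⌋ + ⌊19/4⌋ - 2×19) mod 7
= (1 + 33 + 43 + 10 + 4 - 38) mod 7
= 53 mod 7 = 4
h=4 → Wednesday


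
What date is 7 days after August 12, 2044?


August 19, 2044

Start: August 12, 2044
Add 7 days
August 12 + 7 = August 19, 2044


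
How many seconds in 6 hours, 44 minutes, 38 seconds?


Hours: 6 × 3600 = 21600
Minutes: 44 × 60 = 2640
Seconds: 38
Total = 21600 + 2640 + 38 = 24278

24278 seconds


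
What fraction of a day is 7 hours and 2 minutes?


0.2931 (29.31%)

Total minutes: 7×60 + 2 = 422
Day = 24×60 = 1440 minutes
Fraction = 422/1440 ≈ 0.2931
As a percentage: 422/1440 × 100 ≈ 29.31%


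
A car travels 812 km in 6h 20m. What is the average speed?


Distance: 812 km
Time: 6h 20m = 380 min = 380/60 = 19/3 hours
Speed = 812 ÷ (19/3) = 812 × 3 / 19 = 2436/19 ≈ 128.2 km/h

128.2 km/h


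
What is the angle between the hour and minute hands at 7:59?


114.5°

Hour hand = 7×30 + 59×0.5 = 239.5°
Minute hand = 59×6 = 354°
Difference = |239.5 - 354| = 114.5°


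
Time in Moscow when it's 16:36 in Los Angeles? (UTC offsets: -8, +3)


Time difference = UTC+3 - UTC-8 = +11 hours
New hour = (16 + 11) mod 24
= 27 mod 24 = 3
Minutes unchanged → 03:36; 27 ≥ 24 → next day

03:36 (next day)


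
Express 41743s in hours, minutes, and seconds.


Hours: 41743 ÷ 3600 = 11 remainder 2143
Minutes: 2143 ÷ 60 = 35 remainder 43
Seconds: 43

11h 35m 43s


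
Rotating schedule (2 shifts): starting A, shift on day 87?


Shift A

Shifts: A, B
Start: A (index 0)
Day 87: (0 + 87 - 1) mod 2
= 86 mod 2
= 0
Index 0 → shift A


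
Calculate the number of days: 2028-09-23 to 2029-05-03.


222 days

From September 23, 2028 to May 3, 2029
Rest of September 2028: 30 - 23 = 7
Full months: October 31, November 30, December 31, January 31, February 2029 28, March 31, April 30
Days into May 2029: 3
Total = 7 + 31 + 30 + 31 + 31 + 28 + 31 + 30 + 3 = 222 days


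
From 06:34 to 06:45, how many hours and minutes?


0h 11m

End time in minutes: 6×60 + 45 = 405
Start time in minutes: 6×60 + 34 = 394
Difference = 405 - 394 = 11 minutes
= 0 hours 11 minutes


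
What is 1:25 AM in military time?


01:25

Input: 1:25 AM
AM hour stays: 1


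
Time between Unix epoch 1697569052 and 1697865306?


Difference = 1697865306 - 1697569052 = 296254 seconds
In hours: 296254 / 3600 ≈ 82.3
In days: 296254 / 86400 ≈ 3.43

296254 seconds (82.3 hours / 3.43 days)


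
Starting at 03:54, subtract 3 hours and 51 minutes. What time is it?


Start: 234 minutes from midnight
Subtract: 231 minutes
Remaining: 234 - 231 = 3
Hours: 0, Minutes: 3

00:03


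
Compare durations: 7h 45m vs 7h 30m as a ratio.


31:30 (1.03)

Duration 1: 465 minutes
Duration 2: 450 minutes
Ratio = 465:450
GCD = 15
Simplified = 31:30
As a decimal: 31/30 ≈ 1.03


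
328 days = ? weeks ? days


46 weeks 6 days

Weeks: 328 ÷ 7 = 46 remainder 6


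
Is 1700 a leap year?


Rules: divisible by 4 AND (not by 100 OR by 400)
1700 ÷ 4 = 425 exactly → divisible by 4
1700 ÷ 100 = 17 exactly → divisible by 100
1700 ÷ 400 = 4 remainder 100 → not divisible by 400
Divisible by 100 but not by 400 → not a leap year

No


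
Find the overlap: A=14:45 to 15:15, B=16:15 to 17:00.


Meeting A: 885-915 (in minutes from midnight)
Meeting B: 975-1020
Overlap start = max(885, 975) = 975
Overlap end = min(915, 1020) = 915
Overlap = max(0, 915 - 975) = 0 min

0 minutes


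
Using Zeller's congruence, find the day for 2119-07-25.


Tuesday

Zeller's congruence:
q=25, m=7, k=19, j=21
h = (25 + ⌊13×8/5⌋ + 19 + ⌊19/4⌋ + ⌊21/4⌋ - 2×21) mod 7
= (25 + 20 + 19 + 4 + 5 - 42) mod 7
= 31 mod 7 = 3
h=3 → Tuesday


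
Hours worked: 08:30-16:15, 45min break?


Total time = (16×60+15) - (8×60+30)
= 975 - 510 = 465 min
Minus break: 465 - 45 = 420 min
= 7h 0m

7h 0m (420 minutes)


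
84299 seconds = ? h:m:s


Hours: 84299 ÷ 3600 = 23 remainder 1499
Minutes: 1499 ÷ 60 = 24 remainder 59
Seconds: 59

23h 24m 59s


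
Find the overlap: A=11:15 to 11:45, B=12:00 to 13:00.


Meeting A: 675-705 (in minutes from midnight)
Meeting B: 720-780
Overlap start = max(675, 720) = 720
Overlap end = min(705, 780) = 705
Overlap = max(0, 705 - 720) = 0 min

0 minutes


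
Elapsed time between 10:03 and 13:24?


3h 21m

End time in minutes: 13×60 + 24 = 804
Start time in minutes: 10×60 + 3 = 603
Difference = 804 - 603 = 201 minutes
= 3 hours 21 minutes


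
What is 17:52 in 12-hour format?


5:52 PM

Hour: 17
17 - 12 = 5 → PM


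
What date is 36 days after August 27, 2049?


October 2, 2049

Start: August 27, 2049
Add 36 days
August 27 → September 1: 31 - 27 + 1 = 5 days (36 - 5 = 31 left)
September 1 → October 1: 30 - 1 + 1 = 30 days (31 - 30 = 1 left)
October 1 + 1 = October 2, 2049


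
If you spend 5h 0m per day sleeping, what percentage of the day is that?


Time: 300 minutes
Day: 1440 minutes
Percentage = (300/1440) × 100 ≈ 20.8%

20.8%


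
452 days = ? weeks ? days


Weeks: 452 ÷ 7 = 64 remainder 4

64 weeks 4 days


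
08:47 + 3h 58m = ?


Start: 527 minutes from midnight
Add: 238 minutes
Total: 765 minutes
Hours: 765 ÷ 60 = 12 remainder 45

12:45


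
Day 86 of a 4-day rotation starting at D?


Shift A

Shifts: A, B, C, D
Start: D (index 3)
Day 86: (3 + 86 - 1) mod 4
= 88 mod 4
= 0
Index 0 → shift A


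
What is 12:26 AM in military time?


00:26

Input: 12:26 AM
12 AM → 00 (midnight)


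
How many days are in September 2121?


30 days

Month: September (month 9)
September has 30 days


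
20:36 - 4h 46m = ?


Start: 1236 minutes from midnight
Subtract: 286 minutes
Remaining: 1236 - 286 = 950
Hours: 15, Minutes: 50

15:50


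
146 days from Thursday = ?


Start: Thursday (index 3)
(3 + 146) mod 7
= 149 mod 7
= 2
Index 2 → Wednesday

Wednesday


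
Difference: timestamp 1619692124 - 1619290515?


Difference = 1619692124 - 1619290515 = 401609 seconds
In hours: 401609 / 3600 ≈ 111.6
In days: 401609 / 86400 ≈ 4.65

401609 seconds (111.6 hours / 4.65 days)


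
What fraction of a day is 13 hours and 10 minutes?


Total minutes: 13×60 + 10 = 790
Day = 24×60 = 1440 minutes
Fraction = 790/1440 ≈ 0.5486
As a percentage: 790/1440 × 100 ≈ 54.86%

0.5486 (54.86%)


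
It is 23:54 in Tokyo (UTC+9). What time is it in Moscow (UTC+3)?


17:54

Time difference = UTC+3 - UTC+9 = -6 hours
New hour = (23 -6) mod 24
= 17 mod 24 = 17
Minutes unchanged → 17:54


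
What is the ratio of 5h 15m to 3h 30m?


3:2 (1.50)

Duration 1: 315 minutes
Duration 2: 210 minutes
Ratio = 315:210
GCD = 105
Simplified = 3:2
As a decimal: 3/2 = 1.50


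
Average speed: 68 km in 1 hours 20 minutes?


Distance: 68 km
Time: 1h 20m = 80 min = 80/60 = 4/3 hours
Speed = 68 ÷ (4/3) = 68 × 3 / 4 = 204/4 = 51.0 km/h

51.0 km/h


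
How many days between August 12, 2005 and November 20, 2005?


100 days

From August 12, 2005 to November 20, 2005
Rest of August 2005: 31 - 12 = 19
Full months: September 30, October 31
Days into November 2005: 20
Total = 19 + 30 + 31 + 20 = 100 days


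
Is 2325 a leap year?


No

Rules: divisible by 4 AND (not by 100 OR by 400)
2325 ÷ 4 = 581 remainder 1 → not divisible by 4
Not divisible by 4 → not a leap year


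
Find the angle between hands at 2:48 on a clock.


Hour hand = 2×30 + 48×0.5 = 84.0°
Minute hand = 48×6 = 288°
Difference = |84.0 - 288| = 204.0°
Since > 180°: 360 - 204.0 = 156.0°

156.0°


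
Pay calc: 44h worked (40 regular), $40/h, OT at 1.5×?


$1840.00

Regular: 40h × $40 = $1600.00
Overtime: 44 - 40 = 4h
OT pay: 4h × $40 × 1.5 = $240.00
Total = $1600.00 + $240.00 = $1840.00


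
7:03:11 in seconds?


Hours: 7 × 3600 = 25200
Minutes: 3 × 60 = 180
Seconds: 11
Total = 25200 + 180 + 11 = 25391

25391 seconds


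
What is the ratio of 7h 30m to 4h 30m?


Duration 1: 450 minutes
Duration 2: 270 minutes
Ratio = 450:270
GCD = 90
Simplified = 5:3
As a decimal: 5/3 ≈ 1.67

5:3 (1.67)


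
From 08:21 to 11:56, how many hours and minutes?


3h 35m

End time in minutes: 11×60 + 56 = 716
Start time in minutes: 8×60 + 21 = 501
Difference = 716 - 501 = 215 minutes
= 3 hours 35 minutes


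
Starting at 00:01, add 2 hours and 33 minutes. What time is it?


02:34

Start: 1 minutes from midnight
Add: 153 minutes
Total: 154 minutes
Hours: 154 ÷ 60 = 2 remainder 34


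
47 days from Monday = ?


Start: Monday (index 0)
(0 + 47) mod 7
= 47 mod 7
= 5
Index 5 → Saturday

Saturday


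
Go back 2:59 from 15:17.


12:18

Start: 917 minutes from midnight
Subtract: 179 minutes
Remaining: 917 - 179 = 738
Hours: 12, Minutes: 18


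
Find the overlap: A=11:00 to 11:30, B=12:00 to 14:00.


0 minutes

Meeting A: 660-690 (in minutes from midnight)
Meeting B: 720-840
Overlap start = max(660, 720) = 720
Overlap end = min(690, 840) = 690
Overlap = max(0, 690 - 720) = 0 min


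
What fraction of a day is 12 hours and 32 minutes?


Total minutes: 12×60 + 32 = 752
Day = 24×60 = 1440 minutes
Fraction = 752/1440 ≈ 0.5222
As a percentage: 752/1440 × 100 ≈ 52.22%

0.5222 (52.22%)


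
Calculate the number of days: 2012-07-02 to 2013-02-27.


240 days

From July 2, 2012 to February 27, 2013
Rest of July 2012: 31 - 2 = 29
Full months: August 31, September 30, October 31, November 30, December 31, January 31
Days into February 2013: 27
Total = 29 + 31 + 30 + 31 + 30 + 31 + 31 + 27 = 240 days


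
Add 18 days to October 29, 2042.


November 16, 2042

Start: October 29, 2042
Add 18 days
October 29 → November 1: 31 - 29 + 1 = 3 days (18 - 3 = 15 left)
November 1 + 15 = November 16, 2042


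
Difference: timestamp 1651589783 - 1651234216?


Difference = 1651589783 - 1651234216 = 355567 seconds
In hours: 355567 / 3600 ≈ 98.8
In days: 355567 / 86400 ≈ 4.12

355567 seconds (98.8 hours / 4.12 days)


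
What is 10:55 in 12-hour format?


Hour: 10
10 < 12 → AM

10:55 AM


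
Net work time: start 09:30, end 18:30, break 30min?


8h 30m (510 minutes)

Total time = (18×60+30) - (9×60+30)
= 1110 - 570 = 540 min
Minus break: 540 - 30 = 510 min
= 8h 30m


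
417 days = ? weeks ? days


Weeks: 417 ÷ 7 = 59 remainder 4

59 weeks 4 days


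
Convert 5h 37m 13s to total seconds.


Hours: 5 × 3600 = 18000
Minutes: 37 × 60 = 2220
Seconds: 13
Total = 18000 + 2220 + 13 = 20233

20233 seconds


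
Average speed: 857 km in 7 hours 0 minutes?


Distance: 857 km
Time: 7 hours
Speed = 857 / 7 ≈ 122.4 km/h

122.4 km/h


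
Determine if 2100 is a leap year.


Rules: divisible by 4 AND (not by 100 OR by 400)
2100 ÷ 4 = 525 exactly → divisible by 4
2100 ÷ 100 = 21 exactly → divisible by 100
2100 ÷ 400 = 5 remainder 100 → not divisible by 400
Divisible by 100 but not by 400 → not a leap year

No


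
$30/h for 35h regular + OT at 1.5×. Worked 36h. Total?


$1095.00

Regular: 35h × $30 = $1050.00
Overtime: 36 - 35 = 1h
OT pay: 1h × $30 × 1.5 = $45.00
Total = $1050.00 + $45.00 = $1095.00


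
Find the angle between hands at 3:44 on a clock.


152.0°

Hour hand = 3×30 + 44×0.5 = 112.0°
Minute hand = 44×6 = 264°
Difference = |112.0 - 264| = 152.0°


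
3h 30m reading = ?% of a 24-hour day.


14.6%

Time: 210 minutes
Day: 1440 minutes
Percentage = (210/1440) × 100 ≈ 14.6%


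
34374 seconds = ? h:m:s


Hours: 34374 ÷ 3600 = 9 remainder 1974
Minutes: 1974 ÷ 60 = 32 remainder 54
Seconds: 54

9h 32m 54s


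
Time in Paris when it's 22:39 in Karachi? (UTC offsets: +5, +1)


Time difference = UTC+1 - UTC+5 = -4 hours
New hour = (22 -4) mod 24
= 18 mod 24 = 18
Minutes unchanged → 18:39

18:39


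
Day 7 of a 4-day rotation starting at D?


Shifts: A, B, C, D
Start: D (index 3)
Day 7: (3 + 7 - 1) mod 4
= 9 mod 4
= 1
Index 1 → shift B

Shift B


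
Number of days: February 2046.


Month: February (month 2)
February: 28 or 29 (leap year)
2046 leap year? No

28 days


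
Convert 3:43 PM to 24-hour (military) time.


Input: 3:43 PM
PM: 3 + 12 = 15

15:43


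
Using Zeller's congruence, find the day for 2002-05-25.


Saturday

Zeller's congruence:
q=25, m=5, k=2, j=20
h = (25 + ⌊13×6/5⌋ + 2 + ⌊2/4⌋ + ⌊20/4⌋ - 2×20) mod 7
= (25 + 15 + 2 + 0 + 5 - 40) mod 7
= 7 mod 7 = 0
h=0 → Saturday


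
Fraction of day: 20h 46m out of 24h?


0.8653 (86.53%)

Total minutes: 20×60 + 46 = 1246
Day = 24×60 = 1440 minutes
Fraction = 1246/1440 ≈ 0.8653
As a percentage: 1246/1440 × 100 ≈ 86.53%


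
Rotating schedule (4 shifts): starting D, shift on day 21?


Shift D

Shifts: A, B, C, D
Start: D (index 3)
Day 21: (3 + 21 - 1) mod 4
= 23 mod 4
= 3
Index 3 → shift D


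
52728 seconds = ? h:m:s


14h 38m 48s

Hours: 52728 ÷ 3600 = 14 remainder 2328
Minutes: 2328 ÷ 60 = 38 remainder 48
Seconds: 48


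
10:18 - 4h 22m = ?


Start: 618 minutes from midnight
Subtract: 262 minutes
Remaining: 618 - 262 = 356
Hours: 5, Minutes: 56

05:56


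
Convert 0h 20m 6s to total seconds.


1206 seconds

Hours: 0 × 3600 = 0
Minutes: 20 × 60 = 1200
Seconds: 6
Total = 0 + 1200 + 6 = 1206


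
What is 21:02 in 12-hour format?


9:02 PM

Hour: 21
21 - 12 = 9 → PM


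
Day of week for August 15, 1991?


Thursday

Zeller's congruence:
q=15, m=8, k=91, j=19
h = (15 + ⌊13×9/5⌋ + 91 + ⌊91/4⌋ + ⌊19/4⌋ - 2×19) mod 7
= (15 + 23 + 91 + 22 + 4 - 38) mod 7
= 117 mod 7 = 5
h=5 → Thursday


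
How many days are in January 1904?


31 days

Month: January (month 1)
January has 31 days


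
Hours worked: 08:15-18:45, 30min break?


Total time = (18×60+45) - (8×60+15)
= 1125 - 495 = 630 min
Minus break: 630 - 30 = 600 min
= 10h 0m

10h 0m (600 minutes)


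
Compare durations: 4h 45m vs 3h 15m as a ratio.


Duration 1: 285 minutes
Duration 2: 195 minutes
Ratio = 285:195
GCD = 15
Simplified = 19:13
As a decimal: 19/13 ≈ 1.46

19:13 (1.46)


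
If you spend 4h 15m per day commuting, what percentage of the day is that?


Time: 255 minutes
Day: 1440 minutes
Percentage = (255/1440) × 100 ≈ 17.7%

17.7%


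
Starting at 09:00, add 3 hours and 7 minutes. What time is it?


12:07

Start: 540 minutes from midnight
Add: 187 minutes
Total: 727 minutes
Hours: 727 ÷ 60 = 12 remainder 7


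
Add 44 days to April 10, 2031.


Start: April 10, 2031
Add 44 days
April 10 → May 1: 30 - 10 + 1 = 21 days (44 - 21 = 23 left)
May 1 + 23 = May 24, 2031

May 24, 2031


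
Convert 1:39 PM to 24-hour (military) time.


Input: 1:39 PM
PM: 1 + 12 = 13

13:39


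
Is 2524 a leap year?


Rules: divisible by 4 AND (not by 100 OR by 400)
2524 ÷ 4 = 631 exactly → divisible by 4
2524 ÷ 100 = 25 remainder 24 → not divisible by 100
Divisible by 4 but not by 100 → leap year

Yes


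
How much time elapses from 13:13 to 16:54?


End time in minutes: 16×60 + 54 = 1014
Start time in minutes: 13×60 + 13 = 793
Difference = 1014 - 793 = 221 minutes
= 3 hours 41 minutes

3h 41m


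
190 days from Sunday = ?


Start: Sunday (index 6)
(6 + 190) mod 7
= 196 mod 7
= 0
Index 0 → Monday

Monday


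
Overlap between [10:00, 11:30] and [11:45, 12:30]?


Meeting A: 600-690 (in minutes from midnight)
Meeting B: 705-750
Overlap start = max(600, 705) = 705
Overlap end = min(690, 750) = 690
Overlap = max(0, 690 - 705) = 0 min

0 minutes


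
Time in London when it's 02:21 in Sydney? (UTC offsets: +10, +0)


Time difference = UTC+0 - UTC+10 = -10 hours
New hour = (2 -10) mod 24
= -8 mod 24 = 16
Minutes unchanged → 16:21; -8 < 0 → previous day

16:21 (previous day)


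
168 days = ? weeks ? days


24 weeks 0 days

Weeks: 168 ÷ 7 = 24 remainder 0


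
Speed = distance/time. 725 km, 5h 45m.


126.1 km/h

Distance: 725 km
Time: 5h 45m = 345 min = 345/60 = 23/4 hours
Speed = 725 ÷ (23/4) = 725 × 4 / 23 = 2900/23 ≈ 126.1 km/h


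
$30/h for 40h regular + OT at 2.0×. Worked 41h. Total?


$1260.00

Regular: 40h × $30 = $1200.00
Overtime: 41 - 40 = 1h
OT pay: 1h × $30 × 2.0 = $60.00
Total = $1200.00 + $60.00 = $1260.00


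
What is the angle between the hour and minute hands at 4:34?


67.0°

Hour hand = 4×30 + 34×0.5 = 137.0°
Minute hand = 34×6 = 204°
Difference = |137.0 - 204| = 67.0°


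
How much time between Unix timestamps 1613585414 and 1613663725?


78311 seconds (21.8 hours / 0.91 days)

Difference = 1613663725 - 1613585414 = 78311 seconds
In hours: 78311 / 3600 ≈ 21.8
In days: 78311 / 86400 ≈ 0.91


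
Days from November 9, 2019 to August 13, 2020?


278 days

From November 9, 2019 to August 13, 2020
Rest of November 2019: 30 - 9 = 21
Full months: December 31, January 31, February 2020 29, March 31, April 30, May 31, June 30, July 31
Days into August 2020: 13
Total = 21 + 31 + 31 + 29 + 31 + 30 + 31 + 30 + 31 + 13 = 278 days


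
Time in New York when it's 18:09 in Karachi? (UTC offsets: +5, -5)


08:09

Time difference = UTC-5 - UTC+5 = -10 hours
New hour = (18 -10) mod 24
= 8 mod 24 = 8
Minutes unchanged → 08:09


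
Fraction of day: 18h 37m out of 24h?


0.7757 (77.57%)

Total minutes: 18×60 + 37 = 1117
Day = 24×60 = 1440 minutes
Fraction = 1117/1440 ≈ 0.7757
As a percentage: 1117/1440 × 100 ≈ 77.57%


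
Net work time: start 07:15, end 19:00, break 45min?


11h 0m (660 minutes)

Total time = (19×60+0) - (7×60+15)
= 1140 - 435 = 705 min
Minus break: 705 - 45 = 660 min
= 11h 0m


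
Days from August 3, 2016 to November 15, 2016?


From August 3, 2016 to November 15, 2016
Rest of August 2016: 31 - 3 = 28
Full months: September 30, October 31
Days into November 2016: 15
Total = 28 + 30 + 31 + 15 = 104 days

104 days


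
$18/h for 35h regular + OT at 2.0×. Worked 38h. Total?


Regular: 35h × $18 = $630.00
Overtime: 38 - 35 = 3h
OT pay: 3h × $18 × 2.0 = $108.00
Total = $630.00 + $108.00 = $738.00

$738.00


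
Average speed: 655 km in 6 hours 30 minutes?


Distance: 655 km
Time: 6h 30m = 390 min = 390/60 = 13/2 hours
Speed = 655 ÷ (13/2) = 655 × 2 / 13 = 1310/13 ≈ 100.8 km/h

100.8 km/h


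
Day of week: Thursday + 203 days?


Start: Thursday (index 3)
(3 + 203) mod 7
= 206 mod 7
= 3
Index 3 → Thursday

Thursday


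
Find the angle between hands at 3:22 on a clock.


Hour hand = 3×30 + 22×0.5 = 101.0°
Minute hand = 22×6 = 132°
Difference = |101.0 - 132| = 31.0°

31.0°


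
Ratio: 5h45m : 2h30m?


Duration 1: 345 minutes
Duration 2: 150 minutes
Ratio = 345:150
GCD = 15
Simplified = 23:10
As a decimal: 23/10 = 2.30

23:10 (2.30)


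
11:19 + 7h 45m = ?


Start: 679 minutes from midnight
Add: 465 minutes
Total: 1144 minutes
Hours: 1144 ÷ 60 = 19 remainder 4

19:04


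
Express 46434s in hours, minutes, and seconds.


12h 53m 54s

Hours: 46434 ÷ 3600 = 12 remainder 3234
Minutes: 3234 ÷ 60 = 53 remainder 54
Seconds: 54


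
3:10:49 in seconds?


11449 seconds

Hours: 3 × 3600 = 10800
Minutes: 10 × 60 = 600
Seconds: 49
Total = 10800 + 600 + 49 = 11449


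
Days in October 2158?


Month: October (month 10)
October has 31 days

31 days


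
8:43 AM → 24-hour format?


08:43

Input: 8:43 AM
AM hour stays: 8


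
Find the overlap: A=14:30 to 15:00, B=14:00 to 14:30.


Meeting A: 870-900 (in minutes from midnight)
Meeting B: 840-870
Overlap start = max(870, 840) = 870
Overlap end = min(900, 870) = 870
Overlap = max(0, 870 - 870) = 0 min

0 minutes


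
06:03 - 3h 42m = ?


Start: 363 minutes from midnight
Subtract: 222 minutes
Remaining: 363 - 222 = 141
Hours: 2, Minutes: 21

02:21


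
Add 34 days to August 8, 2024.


Start: August 8, 2024
Add 34 days
August 8 → September 1: 31 - 8 + 1 = 24 days (34 - 24 = 10 left)
September 1 + 10 = September 11, 2024

September 11, 2024


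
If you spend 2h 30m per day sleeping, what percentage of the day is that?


Time: 150 minutes
Day: 1440 minutes
Percentage = (150/1440) × 100 ≈ 10.4%

10.4%


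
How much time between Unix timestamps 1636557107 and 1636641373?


Difference = 1636641373 - 1636557107 = 84266 seconds
In hours: 84266 / 3600 ≈ 23.4
In days: 84266 / 86400 ≈ 0.98

84266 seconds (23.4 hours / 0.98 days)


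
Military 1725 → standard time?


5:25 PM

Hour: 17
17 - 12 = 5 → PM


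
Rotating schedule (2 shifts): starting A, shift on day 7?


Shift A

Shifts: A, B
Start: A (index 0)
Day 7: (0 + 7 - 1) mod 2
= 6 mod 2
= 0
Index 0 → shift A


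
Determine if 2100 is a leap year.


No

Rules: divisible by 4 AND (not by 100 OR by 400)
2100 ÷ 4 = 525 exactly → divisible by 4
2100 ÷ 100 = 21 exactly → divisible by 100
2100 ÷ 400 = 5 remainder 100 → not divisible by 400
Divisible by 100 but not by 400 → not a leap year


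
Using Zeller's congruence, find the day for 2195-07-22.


Wednesday

Zeller's congruence:
q=22, m=7, k=95, j=21
h = (22 + ⌊13×8/5⌋ + 95 + ⌊95/4⌋ + ⌊21/4⌋ - 2×21) mod 7
= (22 + 20 + 95 + 23 + 5 - 42) mod 7
= 123 mod 7 = 4
h=4 → Wednesday


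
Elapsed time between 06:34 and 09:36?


End time in minutes: 9×60 + 36 = 576
Start time in minutes: 6×60 + 34 = 394
Difference = 576 - 394 = 182 minutes
= 3 hours 2 minutes

3h 2m


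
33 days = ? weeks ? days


4 weeks 5 days

Weeks: 33 ÷ 7 = 4 remainder 5


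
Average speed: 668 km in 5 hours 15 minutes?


127.2 km/h

Distance: 668 km
Time: 5h 15m = 315 min = 315/60 = 21/4 hours
Speed = 668 ÷ (21/4) = 668 × 4 / 21 = 2672/21 ≈ 127.2 km/h


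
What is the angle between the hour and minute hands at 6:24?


48.0°

Hour hand = 6×30 + 24×0.5 = 192.0°
Minute hand = 24×6 = 144°
Difference = |192.0 - 144| = 48.0°


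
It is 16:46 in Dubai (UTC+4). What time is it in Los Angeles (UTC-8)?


04:46

Time difference = UTC-8 - UTC+4 = -12 hours
New hour = (16 -12) mod 24
= 4 mod 24 = 4
Minutes unchanged → 04:46


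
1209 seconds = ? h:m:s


0h 20m 9s

Hours: 1209 ÷ 3600 = 0 remainder 1209
Minutes: 1209 ÷ 60 = 20 remainder 9
Seconds: 9


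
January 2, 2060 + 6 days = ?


Start: January 2, 2060
Add 6 days
January 2 + 6 = January 8, 2060

January 8, 2060


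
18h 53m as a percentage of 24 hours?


Total minutes: 18×60 + 53 = 1133
Day = 24×60 = 1440 minutes
Fraction = 1133/1440 ≈ 0.7868
As a percentage: 1133/1440 × 100 ≈ 78.68%

0.7868 (78.68%)


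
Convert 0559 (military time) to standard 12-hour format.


Hour: 5
5 < 12 → AM

5:59 AM


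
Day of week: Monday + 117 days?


Start: Monday (index 0)
(0 + 117) mod 7
= 117 mod 7
= 5
Index 5 → Saturday

Saturday


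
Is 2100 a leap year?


Rules: divisible by 4 AND (not by 100 OR by 400)
2100 ÷ 4 = 525 exactly → divisible by 4
2100 ÷ 100 = 21 exactly → divisible by 100
2100 ÷ 400 = 5 remainder 100 → not divisible by 400
Divisible by 100 but not by 400 → not a leap year

No


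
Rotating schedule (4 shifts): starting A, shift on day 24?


Shift D

Shifts: A, B, C, D
Start: A (index 0)
Day 24: (0 + 24 - 1) mod 4
= 23 mod 4
= 3
Index 3 → shift D


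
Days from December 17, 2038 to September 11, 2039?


From December 17, 2038 to September 11, 2039
Rest of December 2038: 31 - 17 = 14
Full months: January 31, February 2039 28, March 31, April 30, May 31, June 30, July 31, August 31
Days into September 2039: 11
Total = 14 + 31 + 28 + 31 + 30 + 31 + 30 + 31 + 31 + 11 = 268 days

268 days


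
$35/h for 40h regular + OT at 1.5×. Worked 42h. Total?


Regular: 40h × $35 = $1400.00
Overtime: 42 - 40 = 2h
OT pay: 2h × $35 × 1.5 = $105.00
Total = $1400.00 + $105.00 = $1505.00

$1505.00


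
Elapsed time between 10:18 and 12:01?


End time in minutes: 12×60 + 1 = 721
Start time in minutes: 10×60 + 18 = 618
Difference = 721 - 618 = 103 minutes
= 1 hours 43 minutes

1h 43m


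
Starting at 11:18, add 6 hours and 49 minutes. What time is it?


18:07

Start: 678 minutes from midnight
Add: 409 minutes
Total: 1087 minutes
Hours: 1087 ÷ 60 = 18 remainder 7


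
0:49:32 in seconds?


Hours: 0 × 3600 = 0
Minutes: 49 × 60 = 2940
Seconds: 32
Total = 0 + 2940 + 32 = 2972

2972 seconds


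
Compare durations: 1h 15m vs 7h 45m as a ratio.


5:31 (0.16)

Duration 1: 75 minutes
Duration 2: 465 minutes
Ratio = 75:465
GCD = 15
Simplified = 5:31
As a decimal: 5/31 ≈ 0.16


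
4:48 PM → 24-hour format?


16:48

Input: 4:48 PM
PM: 4 + 12 = 16


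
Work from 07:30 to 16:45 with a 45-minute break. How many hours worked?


Total time = (16×60+45) - (7×60+30)
= 1005 - 450 = 555 min
Minus break: 555 - 45 = 510 min
= 8h 30m

8h 30m (510 minutes)


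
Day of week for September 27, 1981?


Sunday

Zeller's congruence:
q=27, m=9, k=81, j=19
h = (27 + ⌊13×10/5⌋ + 81 + ⌊81/4⌋ + ⌊19/4⌋ - 2×19) mod 7
= (27 + 26 + 81 + 20 + 4 - 38) mod 7
= 120 mod 7 = 1
h=1 → Sunday


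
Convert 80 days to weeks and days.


Weeks: 80 ÷ 7 = 11 remainder 3

11 weeks 3 days


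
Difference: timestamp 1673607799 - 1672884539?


723260 seconds (200.9 hours / 8.37 days)

Difference = 1673607799 - 1672884539 = 723260 seconds
In hours: 723260 / 3600 ≈ 200.9
In days: 723260 / 86400 ≈ 8.37


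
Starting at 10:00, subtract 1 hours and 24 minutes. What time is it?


08:36

Start: 600 minutes from midnight
Subtract: 84 minutes
Remaining: 600 - 84 = 516
Hours: 8, Minutes: 36


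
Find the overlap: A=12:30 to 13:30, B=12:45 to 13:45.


45 minutes

Meeting A: 750-810 (in minutes from midnight)
Meeting B: 765-825
Overlap start = max(750, 765) = 765
Overlap end = min(810, 825) = 810
Overlap = max(0, 810 - 765) = 45 min


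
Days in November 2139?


30 days

Month: November (month 11)
November has 30 days


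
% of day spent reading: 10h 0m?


Time: 600 minutes
Day: 1440 minutes
Percentage = (600/1440) × 100 ≈ 41.7%

41.7%


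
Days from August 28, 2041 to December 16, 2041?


From August 28, 2041 to December 16, 2041
Rest of August 2041: 31 - 28 = 3
Full months: September 30, October 31, November 30
Days into December 2041: 16
Total = 3 + 30 + 31 + 30 + 16 = 110 days

110 days


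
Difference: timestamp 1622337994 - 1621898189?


Difference = 1622337994 - 1621898189 = 439805 seconds
In hours: 439805 / 3600 ≈ 122.2
In days: 439805 / 86400 ≈ 5.09

439805 seconds (122.2 hours / 5.09 days)


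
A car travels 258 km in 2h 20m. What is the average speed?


Distance: 258 km
Time: 2h 20m = 140 min = 140/60 = 7/3 hours
Speed = 258 ÷ (7/3) = 258 × 3 / 7 = 774/7 ≈ 110.6 km/h

110.6 km/h


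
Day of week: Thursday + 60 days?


Start: Thursday (index 3)
(3 + 60) mod 7
= 63 mod 7
= 0
Index 0 → Monday

Monday


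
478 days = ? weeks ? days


68 weeks 2 days

Weeks: 478 ÷ 7 = 68 remainder 2


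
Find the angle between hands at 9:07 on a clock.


Hour hand = 9×30 + 7×0.5 = 273.5°
Minute hand = 7×6 = 42°
Difference = |273.5 - 42| = 231.5°
Since > 180°: 360 - 231.5 = 128.5°

128.5°


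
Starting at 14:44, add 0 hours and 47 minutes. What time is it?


15:31

Start: 884 minutes from midnight
Add: 47 minutes
Total: 931 minutes
Hours: 931 ÷ 60 = 15 remainder 31


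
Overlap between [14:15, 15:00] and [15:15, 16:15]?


0 minutes

Meeting A: 855-900 (in minutes from midnight)
Meeting B: 915-975
Overlap start = max(855, 915) = 915
Overlap end = min(900, 975) = 900
Overlap = max(0, 900 - 915) = 0 min


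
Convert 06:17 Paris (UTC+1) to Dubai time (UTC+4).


09:17

Time difference = UTC+4 - UTC+1 = +3 hours
New hour = (6 + 3) mod 24
= 9 mod 24 = 9
Minutes unchanged → 09:17


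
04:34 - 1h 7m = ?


Start: 274 minutes from midnight
Subtract: 67 minutes
Remaining: 274 - 67 = 207
Hours: 3, Minutes: 27

03:27


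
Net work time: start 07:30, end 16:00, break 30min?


Total time = (16×60+0) - (7×60+30)
= 960 - 450 = 510 min
Minus break: 510 - 30 = 480 min
= 8h 0m

8h 0m (480 minutes)


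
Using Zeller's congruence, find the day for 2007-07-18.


Wednesday

Zeller's congruence:
q=18, m=7, k=7, j=20
h = (18 + ⌊13×8/5⌋ + 7 + ⌊7/4⌋ + ⌊20/4⌋ - 2×20) mod 7
= (18 + 20 + 7 + 1 + 5 - 40) mod 7
= 11 mod 7 = 4
h=4 → Wednesday


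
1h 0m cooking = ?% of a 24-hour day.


4.2%

Time: 60 minutes
Day: 1440 minutes
Percentage = (60/1440) × 100 ≈ 4.2%


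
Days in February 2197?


Month: February (month 2)
February: 28 or 29 (leap year)
2197 leap year? No

28 days


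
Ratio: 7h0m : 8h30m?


14:17 (0.82)

Duration 1: 420 minutes
Duration 2: 510 minutes
Ratio = 420:510
GCD = 30
Simplified = 14:17
As a decimal: 14/17 ≈ 0.82


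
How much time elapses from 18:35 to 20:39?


End time in minutes: 20×60 + 39 = 1239
Start time in minutes: 18×60 + 35 = 1115
Difference = 1239 - 1115 = 124 minutes
= 2 hours 4 minutes

2h 4m


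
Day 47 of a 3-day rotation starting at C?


Shifts: A, B, C
Start: C (index 2)
Day 47: (2 + 47 - 1) mod 3
= 48 mod 3
= 0
Index 0 → shift A

Shift A


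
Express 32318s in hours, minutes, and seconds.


Hours: 32318 ÷ 3600 = 8 remainder 3518
Minutes: 3518 ÷ 60 = 58 remainder 38
Seconds: 38

8h 58m 38s


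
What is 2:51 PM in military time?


Input: 2:51 PM
PM: 2 + 12 = 14

14:51


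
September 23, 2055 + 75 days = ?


Start: September 23, 2055
Add 75 days
September 23 → October 1: 30 - 23 + 1 = 8 days (75 - 8 = 67 left)
October 1 → November 1: 31 - 1 + 1 = 31 days (67 - 31 = 36 left)
November 1 → December 1: 30 - 1 + 1 = 30 days (36 - 30 = 6 left)
December 1 + 6 = December 7, 2055

December 7, 2055


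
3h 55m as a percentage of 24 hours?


Total minutes: 3×60 + 55 = 235
Day = 24×60 = 1440 minutes
Fraction = 235/1440 ≈ 0.1632
As a percentage: 235/1440 × 100 ≈ 16.32%

0.1632 (16.32%)


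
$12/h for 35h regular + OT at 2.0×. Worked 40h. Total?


$540.00

Regular: 35h × $12 = $420.00
Overtime: 40 - 35 = 5h
OT pay: 5h × $12 × 2.0 = $120.00
Total = $420.00 + $120.00 = $540.00


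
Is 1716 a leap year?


Rules: divisible by 4 AND (not by 100 OR by 400)
1716 ÷ 4 = 429 exactly → divisible by 4
1716 ÷ 100 = 17 remainder 16 → not divisible by 100
Divisible by 4 but not by 100 → leap year

Yes


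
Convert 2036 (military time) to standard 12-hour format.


Hour: 20
20 - 12 = 8 → PM

8:36 PM


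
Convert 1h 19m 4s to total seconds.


4744 seconds

Hours: 1 × 3600 = 3600
Minutes: 19 × 60 = 1140
Seconds: 4
Total = 3600 + 1140 + 4 = 4744


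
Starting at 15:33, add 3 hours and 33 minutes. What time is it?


Start: 933 minutes from midnight
Add: 213 minutes
Total: 1146 minutes
Hours: 1146 ÷ 60 = 19 remainder 6

19:06


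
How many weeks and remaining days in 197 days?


28 weeks 1 days

Weeks: 197 ÷ 7 = 28 remainder 1


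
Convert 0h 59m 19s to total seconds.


Hours: 0 × 3600 = 0
Minutes: 59 × 60 = 3540
Seconds: 19
Total = 0 + 3540 + 19 = 3559

3559 seconds


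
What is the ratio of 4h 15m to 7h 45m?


17:31 (0.55)

Duration 1: 255 minutes
Duration 2: 465 minutes
Ratio = 255:465
GCD = 15
Simplified = 17:31
As a decimal: 17/31 ≈ 0.55


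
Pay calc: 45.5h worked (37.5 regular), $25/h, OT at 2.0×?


Regular: 37.5h × $25 = $937.50
Overtime: 45.5 - 37.5 = 8.0h
OT pay: 8.0h × $25 × 2.0 = $400.00
Total = $937.50 + $400.00 = $1337.50

$1337.50


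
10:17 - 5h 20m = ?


04:57

Start: 617 minutes from midnight
Subtract: 320 minutes
Remaining: 617 - 320 = 297
Hours: 4, Minutes: 57


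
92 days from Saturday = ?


Start: Saturday (index 5)
(5 + 92) mod 7
= 97 mod 7
= 6
Index 6 → Sunday

Sunday


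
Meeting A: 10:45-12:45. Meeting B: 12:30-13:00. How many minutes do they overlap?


15 minutes

Meeting A: 645-765 (in minutes from midnight)
Meeting B: 750-780
Overlap start = max(645, 750) = 750
Overlap end = min(765, 780) = 765
Overlap = max(0, 765 - 750) = 15 min


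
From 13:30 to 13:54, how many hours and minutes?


End time in minutes: 13×60 + 54 = 834
Start time in minutes: 13×60 + 30 = 810
Difference = 834 - 810 = 24 minutes
= 0 hours 24 minutes

0h 24m


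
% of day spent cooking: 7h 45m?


Time: 465 minutes
Day: 1440 minutes
Percentage = (465/1440) × 100 ≈ 32.3%

32.3%


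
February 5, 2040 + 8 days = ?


Start: February 5, 2040
Add 8 days
February 5 + 8 = February 13, 2040

February 13, 2040


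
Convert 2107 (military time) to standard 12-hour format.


9:07 PM

Hour: 21
21 - 12 = 9 → PM


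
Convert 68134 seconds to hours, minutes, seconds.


18h 55m 34s

Hours: 68134 ÷ 3600 = 18 remainder 3334
Minutes: 3334 ÷ 60 = 55 remainder 34
Seconds: 34


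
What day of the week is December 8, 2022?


Zeller's congruence:
q=8, m=12, k=22, j=20
h = (8 + ⌊13×13/5⌋ + 22 + ⌊22/4⌋ + ⌊20/4⌋ - 2×20) mod 7
= (8 + 33 + 22 + 5 + 5 - 40) mod 7
= 33 mod 7 = 5
h=5 → Thursday

Thursday


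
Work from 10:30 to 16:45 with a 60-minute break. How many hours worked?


5h 15m (315 minutes)

Total time = (16×60+45) - (10×60+30)
= 1005 - 630 = 375 min
Minus break: 375 - 60 = 315 min
= 5h 15m


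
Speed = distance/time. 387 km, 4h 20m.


Distance: 387 km
Time: 4h 20m = 260 min = 260/60 = 13/3 hours
Speed = 387 ÷ (13/3) = 387 × 3 / 13 = 1161/13 ≈ 89.3 km/h

89.3 km/h


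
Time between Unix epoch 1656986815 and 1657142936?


Difference = 1657142936 - 1656986815 = 156121 seconds
In hours: 156121 / 3600 ≈ 43.4
In days: 156121 / 86400 ≈ 1.81

156121 seconds (43.4 hours / 1.81 days)


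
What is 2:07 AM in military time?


02:07

Input: 2:07 AM
AM hour stays: 2


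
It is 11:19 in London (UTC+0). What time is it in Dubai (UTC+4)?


15:19

Time difference = UTC+4 - UTC+0 = +4 hours
New hour = (11 + 4) mod 24
= 15 mod 24 = 15
Minutes unchanged → 15:19


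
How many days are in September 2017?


Month: September (month 9)
September has 30 days

30 days


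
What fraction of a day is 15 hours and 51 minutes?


0.6604 (66.04%)

Total minutes: 15×60 + 51 = 951
Day = 24×60 = 1440 minutes
Fraction = 951/1440 ≈ 0.6604
As a percentage: 951/1440 × 100 ≈ 66.04%


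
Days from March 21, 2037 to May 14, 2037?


From March 21, 2037 to May 14, 2037
Rest of March 2037: 31 - 21 = 10
Full months: April 30
Days into May 2037: 14
Total = 10 + 30 + 14 = 54 days

54 days


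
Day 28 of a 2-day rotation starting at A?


Shifts: A, B
Start: A (index 0)
Day 28: (0 + 28 - 1) mod 2
= 27 mod 2
= 1
Index 1 → shift B

Shift B


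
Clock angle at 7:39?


Hour hand = 7×30 + 39×0.5 = 229.5°
Minute hand = 39×6 = 234°
Difference = |229.5 - 234| = 4.5°

4.5°


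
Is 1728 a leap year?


Rules: divisible by 4 AND (not by 100 OR by 400)
1728 ÷ 4 = 432 exactly → divisible by 4
1728 ÷ 100 = 17 remainder 28 → not divisible by 100
Divisible by 4 but not by 100 → leap year

Yes


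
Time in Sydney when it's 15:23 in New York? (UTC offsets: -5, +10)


06:23 (next day)

Time difference = UTC+10 - UTC-5 = +15 hours
New hour = (15 + 15) mod 24
= 30 mod 24 = 6
Minutes unchanged → 06:23; 30 ≥ 24 → next day


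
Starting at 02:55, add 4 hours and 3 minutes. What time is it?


Start: 175 minutes from midnight
Add: 243 minutes
Total: 418 minutes
Hours: 418 ÷ 60 = 6 remainder 58

06:58


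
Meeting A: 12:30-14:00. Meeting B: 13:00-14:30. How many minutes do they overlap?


Meeting A: 750-840 (in minutes from midnight)
Meeting B: 780-870
Overlap start = max(750, 780) = 780
Overlap end = min(840, 870) = 840
Overlap = max(0, 840 - 780) = 60 min

60 minutes


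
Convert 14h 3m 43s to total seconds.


Hours: 14 × 3600 = 50400
Minutes: 3 × 60 = 180
Seconds: 43
Total = 50400 + 180 + 43 = 50623

50623 seconds


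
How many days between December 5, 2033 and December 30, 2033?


From December 5, 2033 to December 30, 2033
Same month: 30 - 5 = 25 days

25 days


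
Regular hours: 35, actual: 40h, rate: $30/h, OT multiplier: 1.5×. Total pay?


Regular: 35h × $30 = $1050.00
Overtime: 40 - 35 = 5h
OT pay: 5h × $30 × 1.5 = $225.00
Total = $1050.00 + $225.00 = $1275.00

$1275.00


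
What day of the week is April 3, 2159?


Tuesday

Zeller's congruence:
q=3, m=4, k=59, j=21
h = (3 + ⌊13×5/5⌋ + 59 + ⌊59/4⌋ + ⌊21/4⌋ - 2×21) mod 7
= (3 + 13 + 59 + 14 + 5 - 42) mod 7
= 52 mod 7 = 3
h=3 → Tuesday


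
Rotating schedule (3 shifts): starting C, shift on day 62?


Shift A

Shifts: A, B, C
Start: C (index 2)
Day 62: (2 + 62 - 1) mod 3
= 63 mod 3
= 0
Index 0 → shift A


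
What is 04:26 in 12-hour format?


Hour: 4
4 < 12 → AM

4:26 AM


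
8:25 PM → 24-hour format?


Input: 8:25 PM
PM: 8 + 12 = 20

20:25


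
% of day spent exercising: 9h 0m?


37.5%

Time: 540 minutes
Day: 1440 minutes
Percentage = (540/1440) × 100 = 37.5%


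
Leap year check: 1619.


Rules: divisible by 4 AND (not by 100 OR by 400)
1619 ÷ 4 = 404 remainder 3 → not divisible by 4
Not divisible by 4 → not a leap year

No


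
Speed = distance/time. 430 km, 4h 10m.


103.2 km/h

Distance: 430 km
Time: 4h 10m = 250 min = 250/60 = 25/6 hours
Speed = 430 ÷ (25/6) = 430 × 6 / 25 = 2580/25 = 103.2 km/h


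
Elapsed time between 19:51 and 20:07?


End time in minutes: 20×60 + 7 = 1207
Start time in minutes: 19×60 + 51 = 1191
Difference = 1207 - 1191 = 16 minutes
= 0 hours 16 minutes

0h 16m


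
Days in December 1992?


31 days

Month: December (month 12)
December has 31 days


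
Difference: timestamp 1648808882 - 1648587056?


Difference = 1648808882 - 1648587056 = 221826 seconds
In hours: 221826 / 3600 ≈ 61.6
In days: 221826 / 86400 ≈ 2.57

221826 seconds (61.6 hours / 2.57 days)


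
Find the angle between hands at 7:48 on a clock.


54.0°

Hour hand = 7×30 + 48×0.5 = 234.0°
Minute hand = 48×6 = 288°
Difference = |234.0 - 288| = 54.0°


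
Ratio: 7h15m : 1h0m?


Duration 1: 435 minutes
Duration 2: 60 minutes
Ratio = 435:60
GCD = 15
Simplified = 29:4
As a decimal: 29/4 = 7.25

29:4 (7.25)


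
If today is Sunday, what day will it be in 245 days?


Sunday

Start: Sunday (index 6)
(6 + 245) mod 7
= 251 mod 7
= 6
Index 6 → Sunday
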